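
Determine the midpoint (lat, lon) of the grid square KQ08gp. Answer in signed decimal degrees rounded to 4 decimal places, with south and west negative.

78.6458, 20.5417

Field K=10, Q=16: +10·20° lon, +16·10° lat → SW at lon 20°, lat 70°.
Square 0, 8: +0·2° lon, +8·1° lat → SW at lon 20°, lat 78°.
Subsquare g=6, p=15: +6·0.0833333° lon, +15·0.0416667° lat → SW at lon 20.5°, lat 78.625°.
Cell spans 0.0833333° lon × 0.0416667° lat. Centre is SW corner plus half of each.
latitude 78.6458, longitude 20.5417.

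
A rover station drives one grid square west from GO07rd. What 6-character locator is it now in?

GO07qd

Longitude subsquare r = 17; −1 → 16 = q.
The latitude characters are unchanged.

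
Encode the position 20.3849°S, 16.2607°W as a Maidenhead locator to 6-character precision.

IG19uo

Shift to the Maidenhead origin (180°W, 90°S): lon 163.7393, lat 69.6151.
Field: 163.7393/20 → 8 → I, 69.6151/10 → 6 → G; chars IG.
Square: 3.7393/2 → 1, 9.6151/1 → 9; chars 19.
Subsquare: 1.7393/0.0833333 → 20 → u, 0.6151/0.0416667 → 14 → o; chars uo.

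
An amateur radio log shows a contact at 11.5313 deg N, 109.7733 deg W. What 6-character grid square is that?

DK51cm

Offset from 180°W / 90°S: lon 70.2267°, lat 101.5313°.
Field (20°×10°, letters A–R): lon ⌊70.2267/20⌋ = 3 → D; lat ⌊101.5313/10⌋ = 10 → K.
Square (2°×1°, digits 0–9): lon ⌊10.2267/2⌋ = 5; lat ⌊1.5313/1⌋ = 1.
Subsquare (5′×2.5′, letters a–x): lon ⌊0.2267/0.0833333⌋ = 2 → c; lat ⌊0.5313/0.0416667⌋ = 12 → m.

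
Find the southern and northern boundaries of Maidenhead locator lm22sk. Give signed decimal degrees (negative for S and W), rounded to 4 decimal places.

Field L=11, M=12: +11·20° lon, +12·10° lat → SW at lon 40°, lat 30°.
Square 2, 2: +2·2° lon, +2·1° lat → SW at lon 44°, lat 32°.
Subsquare s=18, k=10: +18·0.0833333° lon, +10·0.0416667° lat → SW at lon 45.5°, lat 32.4167°.
Cell spans 0.0833333° lon × 0.0416667° lat.
south 32.4167, north 32.4583.

32.4167, 32.4583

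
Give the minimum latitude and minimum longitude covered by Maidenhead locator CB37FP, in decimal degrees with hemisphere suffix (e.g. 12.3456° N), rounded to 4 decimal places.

72.3750° S, 133.5833° W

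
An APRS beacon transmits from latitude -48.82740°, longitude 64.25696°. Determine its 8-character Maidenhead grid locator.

ME21de01

Add 180° to longitude and 90° to latitude: 244.25696, 41.17260.
Field (20°×10°, letters A–R): lon ⌊244.25696/20⌋ = 12 → M; lat ⌊41.17260/10⌋ = 4 → E.
Square (2°×1°, digits 0–9): lon ⌊4.25696/2⌋ = 2; lat ⌊1.17260/1⌋ = 1.
Subsquare (5′×2.5′, letters a–x): lon ⌊0.25696/0.0833333⌋ = 3 → d; lat ⌊0.17260/0.0416667⌋ = 4 → e.
Extended square (30″×15″, digits 0–9): lon ⌊0.00696/0.00833333⌋ = 0; lat ⌊0.00593/0.00416667⌋ = 1.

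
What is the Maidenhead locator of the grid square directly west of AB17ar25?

Longitude extended square 2; −1 → 1.
The latitude characters are unchanged.

AB17ar15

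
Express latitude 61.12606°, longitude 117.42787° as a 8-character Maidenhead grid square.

OP81rd10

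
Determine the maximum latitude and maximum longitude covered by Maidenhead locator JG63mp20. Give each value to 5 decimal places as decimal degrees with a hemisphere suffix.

Field J=9, G=6: +9·20° lon, +6·10° lat → SW at lon 0°, lat -30°.
Square 6, 3: +6·2° lon, +3·1° lat → SW at lon 12°, lat -27°.
Subsquare m=12, p=15: +12·0.0833333° lon, +15·0.0416667° lat → SW at lon 13°, lat -26.375°.
Extended square 2, 0: +2·0.00833333° lon, +0·0.00416667° lat → SW at lon 13.0167°, lat -26.375°.
Cell spans 0.00833333° lon × 0.00416667° lat. NE corner is SW corner plus one full cell.
latitude 26.37083° S, longitude 13.02500° E.

26.37083° S, 13.02500° E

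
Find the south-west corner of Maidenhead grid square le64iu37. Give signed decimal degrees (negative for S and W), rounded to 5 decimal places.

-45.13750, 52.69167

Field L=11, E=4: +11·20° lon, +4·10° lat → SW at lon 40°, lat -50°.
Square 6, 4: +6·2° lon, +4·1° lat → SW at lon 52°, lat -46°.
Subsquare i=8, u=20: +8·0.0833333° lon, +20·0.0416667° lat → SW at lon 52.6667°, lat -45.1667°.
Extended square 3, 7: +3·0.00833333° lon, +7·0.00416667° lat → SW at lon 52.6917°, lat -45.1375°.
latitude -45.13750, longitude 52.69167.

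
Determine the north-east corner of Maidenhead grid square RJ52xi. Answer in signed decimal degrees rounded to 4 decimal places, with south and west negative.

Field R=17, J=9: +17·20° lon, +9·10° lat → SW at lon 160°, lat 0°.
Square 5, 2: +5·2° lon, +2·1° lat → SW at lon 170°, lat 2°.
Subsquare x=23, i=8: +23·0.0833333° lon, +8·0.0416667° lat → SW at lon 171.917°, lat 2.33333°.
Cell spans 0.0833333° lon × 0.0416667° lat. NE corner is SW corner plus one full cell.
latitude 2.3750, longitude 172.0000.

2.3750, 172.0000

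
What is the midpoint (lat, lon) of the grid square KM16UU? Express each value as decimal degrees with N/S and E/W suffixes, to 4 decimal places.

36.8542° N, 23.7083° E

Field K=10, M=12: +10·20° lon, +12·10° lat → SW at lon 20°, lat 30°.
Square 1, 6: +1·2° lon, +6·1° lat → SW at lon 22°, lat 36°.
Subsquare u=20, u=20: +20·0.0833333° lon, +20·0.0416667° lat → SW at lon 23.6667°, lat 36.8333°.
Cell spans 0.0833333° lon × 0.0416667° lat. Centre is SW corner plus half of each.
latitude 36.8542° N, longitude 23.7083° E.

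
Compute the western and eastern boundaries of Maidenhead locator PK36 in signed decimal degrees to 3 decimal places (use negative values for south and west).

Field P=15, K=10: +15·20° lon, +10·10° lat → SW at lon 120°, lat 10°.
Square 3, 6: +3·2° lon, +6·1° lat → SW at lon 126°, lat 16°.
Cell spans 2° lon × 1° lat.
west 126.000, east 128.000.

126.000, 128.000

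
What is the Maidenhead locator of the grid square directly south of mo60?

MN69

Latitude square 0; −1 → -1, wraps to 9, carry into field.
Latitude field O = 14; −1 → 13 = N.
The longitude characters are unchanged.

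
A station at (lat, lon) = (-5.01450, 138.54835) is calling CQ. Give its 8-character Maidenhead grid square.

PI94gx56

Add 180° to longitude and 90° to latitude: 318.54835, 84.98550.
Field: 318.54835/20 → 15 → P, 84.98550/10 → 8 → I; chars PI.
Square: 18.54835/2 → 9, 4.98550/1 → 4; chars 94.
Subsquare: 0.54835/0.0833333 → 6 → g, 0.98550/0.0416667 → 23 → x; chars gx.
Extended square: 0.04835/0.00833333 → 5, 0.02717/0.00416667 → 6; chars 56.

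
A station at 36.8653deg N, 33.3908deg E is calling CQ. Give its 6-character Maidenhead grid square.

Add 180° to longitude and 90° to latitude: 213.3908, 126.8653.
Field (20°×10°, letters A–R): lon ⌊213.3908/20⌋ = 10 → K; lat ⌊126.8653/10⌋ = 12 → M.
Square (2°×1°, digits 0–9): lon ⌊13.3908/2⌋ = 6; lat ⌊6.8653/1⌋ = 6.
Subsquare (5′×2.5′, letters a–x): lon ⌊1.3908/0.0833333⌋ = 16 → q; lat ⌊0.8653/0.0416667⌋ = 20 → u.

KM66qu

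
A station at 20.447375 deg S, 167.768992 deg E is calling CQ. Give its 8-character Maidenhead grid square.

Offset from 180°W / 90°S: lon 347.76899°, lat 69.55263°.
Field: lon ⌊347.76899/20⌋ = 17 → R; lat ⌊69.55263/10⌋ = 6 → G.
Square: lon ⌊7.76899/2⌋ = 3; lat ⌊9.55263/1⌋ = 9.
Subsquare: lon ⌊1.76899/0.0833333⌋ = 21 → v; lat ⌊0.55263/0.0416667⌋ = 13 → n.
Extended square: lon ⌊0.01899/0.00833333⌋ = 2; lat ⌊0.01096/0.00416667⌋ = 2.

RG39vn22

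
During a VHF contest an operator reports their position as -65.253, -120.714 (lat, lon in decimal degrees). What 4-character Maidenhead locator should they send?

CC94

Offset from 180°W / 90°S: lon 59.29°, lat 24.75°.
Field: lon ⌊59.29/20⌋ = 2 → C; lat ⌊24.75/10⌋ = 2 → C.
Square: lon ⌊19.29/2⌋ = 9; lat ⌊4.75/1⌋ = 4.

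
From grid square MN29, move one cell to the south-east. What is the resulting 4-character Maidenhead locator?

MN38

Longitude square 2; +1 → 3.
Latitude square 9; −1 → 8.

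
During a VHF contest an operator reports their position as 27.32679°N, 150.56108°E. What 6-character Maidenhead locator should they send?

QL57gh

Offset from 180°W / 90°S: lon 330.5611°, lat 117.3268°.
Field: lon ⌊330.5611/20⌋ = 16 → Q; lat ⌊117.3268/10⌋ = 11 → L.
Square: lon ⌊10.5611/2⌋ = 5; lat ⌊7.3268/1⌋ = 7.
Subsquare: lon ⌊0.5611/0.0833333⌋ = 6 → g; lat ⌊0.3268/0.0416667⌋ = 7 → h.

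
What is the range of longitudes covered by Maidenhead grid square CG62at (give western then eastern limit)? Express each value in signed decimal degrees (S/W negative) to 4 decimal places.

Field C=2, G=6: +2·20° lon, +6·10° lat → SW at lon -140°, lat -30°.
Square 6, 2: +6·2° lon, +2·1° lat → SW at lon -128°, lat -28°.
Subsquare a=0, t=19: +0·0.0833333° lon, +19·0.0416667° lat → SW at lon -128°, lat -27.2083°.
Cell spans 0.0833333° lon × 0.0416667° lat.
west -128.0000, east -127.9167.

-128.0000, -127.9167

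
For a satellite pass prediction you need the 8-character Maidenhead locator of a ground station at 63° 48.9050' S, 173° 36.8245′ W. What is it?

AC36ee64

Add 180° to longitude and 90° to latitude: 6.38626, 26.18492.
Field: 6.38626/20 → 0 → A, 26.18492/10 → 2 → C; chars AC.
Square: 6.38626/2 → 3, 6.18492/1 → 6; chars 36.
Subsquare: 0.38626/0.0833333 → 4 → e, 0.18492/0.0416667 → 4 → e; chars ee.
Extended square: 0.05292/0.00833333 → 6, 0.01825/0.00416667 → 4; chars 64.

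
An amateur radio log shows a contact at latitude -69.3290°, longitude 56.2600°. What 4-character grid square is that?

Offset from 180°W / 90°S: lon 236.26°, lat 20.67°.
Field: 236.26/20 → 11 → L, 20.67/10 → 2 → C; chars LC.
Square: 16.26/2 → 8, 0.67/1 → 0; chars 80.

LC80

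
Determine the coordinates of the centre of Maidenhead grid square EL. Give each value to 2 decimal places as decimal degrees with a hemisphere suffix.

25.00° N, 90.00° W

Field E=4, L=11: +4·20° lon, +11·10° lat → SW at lon -100°, lat 20°.
Cell spans 20° lon × 10° lat. Centre is SW corner plus half of each.
latitude 25.00° N, longitude 90.00° W.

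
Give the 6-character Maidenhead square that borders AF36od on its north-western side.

AF36ne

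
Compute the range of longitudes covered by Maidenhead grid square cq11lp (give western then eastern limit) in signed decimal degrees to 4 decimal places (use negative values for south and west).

-137.0833, -137.0000

Field C=2, Q=16: +2·20° lon, +16·10° lat → SW at lon -140°, lat 70°.
Square 1, 1: +1·2° lon, +1·1° lat → SW at lon -138°, lat 71°.
Subsquare l=11, p=15: +11·0.0833333° lon, +15·0.0416667° lat → SW at lon -137.083°, lat 71.625°.
Cell spans 0.0833333° lon × 0.0416667° lat.
west -137.0833, east -137.0000.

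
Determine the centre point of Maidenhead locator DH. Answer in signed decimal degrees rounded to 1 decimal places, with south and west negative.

-15.0, -110.0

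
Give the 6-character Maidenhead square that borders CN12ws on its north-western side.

Longitude subsquare w = 22; −1 → 21 = v.
Latitude subsquare s = 18; +1 → 19 = t.

CN12vt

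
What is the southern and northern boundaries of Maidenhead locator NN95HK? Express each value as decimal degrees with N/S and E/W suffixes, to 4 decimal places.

Field N=13, N=13: +13·20° lon, +13·10° lat → SW at lon 80°, lat 40°.
Square 9, 5: +9·2° lon, +5·1° lat → SW at lon 98°, lat 45°.
Subsquare h=7, k=10: +7·0.0833333° lon, +10·0.0416667° lat → SW at lon 98.5833°, lat 45.4167°.
Cell spans 0.0833333° lon × 0.0416667° lat.
south 45.4167° N, north 45.4583° N.

45.4167° N, 45.4583° N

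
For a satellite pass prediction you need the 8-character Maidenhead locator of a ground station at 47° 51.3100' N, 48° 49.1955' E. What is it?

LN47ju85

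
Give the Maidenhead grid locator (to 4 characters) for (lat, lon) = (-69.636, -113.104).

DC30

Add 180° to longitude and 90° to latitude: 66.90, 20.36.
Field: lon ⌊66.90/20⌋ = 3 → D; lat ⌊20.36/10⌋ = 2 → C.
Square: lon ⌊6.90/2⌋ = 3; lat ⌊0.36/1⌋ = 0.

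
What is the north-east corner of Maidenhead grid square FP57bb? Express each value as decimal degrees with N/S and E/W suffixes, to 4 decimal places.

Field F=5, P=15: +5·20° lon, +15·10° lat → SW at lon -80°, lat 60°.
Square 5, 7: +5·2° lon, +7·1° lat → SW at lon -70°, lat 67°.
Subsquare b=1, b=1: +1·0.0833333° lon, +1·0.0416667° lat → SW at lon -69.9167°, lat 67.0417°.
Cell spans 0.0833333° lon × 0.0416667° lat. NE corner is SW corner plus one full cell.
latitude 67.0833° N, longitude 69.8333° W.

67.0833° N, 69.8333° W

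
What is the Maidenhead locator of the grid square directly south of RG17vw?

RG17vv

Latitude subsquare w = 22; −1 → 21 = v.
The longitude characters are unchanged.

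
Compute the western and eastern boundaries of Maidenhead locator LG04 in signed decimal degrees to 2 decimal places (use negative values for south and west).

Field L=11, G=6: +11·20° lon, +6·10° lat → SW at lon 40°, lat -30°.
Square 0, 4: +0·2° lon, +4·1° lat → SW at lon 40°, lat -26°.
Cell spans 2° lon × 1° lat.
west 40.00, east 42.00.

40.00, 42.00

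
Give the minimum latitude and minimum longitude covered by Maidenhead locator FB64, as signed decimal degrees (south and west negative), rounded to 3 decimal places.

Field F=5, B=1: +5·20° lon, +1·10° lat → SW at lon -80°, lat -80°.
Square 6, 4: +6·2° lon, +4·1° lat → SW at lon -68°, lat -76°.
latitude -76.000, longitude -68.000.

-76.000, -68.000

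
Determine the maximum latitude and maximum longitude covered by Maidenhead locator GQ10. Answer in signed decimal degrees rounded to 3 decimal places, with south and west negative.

Field G=6, Q=16: +6·20° lon, +16·10° lat → SW at lon -60°, lat 70°.
Square 1, 0: +1·2° lon, +0·1° lat → SW at lon -58°, lat 70°.
Cell spans 2° lon × 1° lat. NE corner is SW corner plus one full cell.
latitude 71.000, longitude -56.000.

71.000, -56.000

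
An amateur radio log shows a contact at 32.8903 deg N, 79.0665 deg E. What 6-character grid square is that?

MM92mv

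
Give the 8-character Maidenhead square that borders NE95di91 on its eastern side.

Longitude extended square 9; +1 → 10, wraps to 0, carry into subsquare.
Longitude subsquare d = 3; +1 → 4 = e.
The latitude characters are unchanged.

NE95ei01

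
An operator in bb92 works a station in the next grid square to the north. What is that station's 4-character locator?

BB93

Latitude square 2; +1 → 3.
The longitude characters are unchanged.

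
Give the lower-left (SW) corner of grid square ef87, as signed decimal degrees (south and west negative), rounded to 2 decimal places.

-33.00, -84.00

Field E=4, F=5: +4·20° lon, +5·10° lat → SW at lon -100°, lat -40°.
Square 8, 7: +8·2° lon, +7·1° lat → SW at lon -84°, lat -33°.
latitude -33.00, longitude -84.00.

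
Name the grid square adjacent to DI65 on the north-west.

DI56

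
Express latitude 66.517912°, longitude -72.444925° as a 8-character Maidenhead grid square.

Add 180° to longitude and 90° to latitude: 107.55508, 156.51791.
Field: 107.55508/20 → 5 → F, 156.51791/10 → 15 → P; chars FP.
Square: 7.55508/2 → 3, 6.51791/1 → 6; chars 36.
Subsquare: 1.55508/0.0833333 → 18 → s, 0.51791/0.0416667 → 12 → m; chars sm.
Extended square: 0.05508/0.00833333 → 6, 0.01791/0.00416667 → 4; chars 64.

FP36sm64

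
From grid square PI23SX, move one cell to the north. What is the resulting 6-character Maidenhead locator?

Latitude subsquare x = 23; +1 → 24, wraps to 0 = a, carry into square.
Latitude square 3; +1 → 4.
The longitude characters are unchanged.

PI24sa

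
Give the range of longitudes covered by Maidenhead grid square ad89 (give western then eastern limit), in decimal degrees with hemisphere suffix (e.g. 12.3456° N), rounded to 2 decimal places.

Field A=0, D=3: +0·20° lon, +3·10° lat → SW at lon -180°, lat -60°.
Square 8, 9: +8·2° lon, +9·1° lat → SW at lon -164°, lat -51°.
Cell spans 2° lon × 1° lat.
west 164.00° W, east 162.00° W.

164.00° W, 162.00° W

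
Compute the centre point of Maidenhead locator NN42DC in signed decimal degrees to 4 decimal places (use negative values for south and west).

Field N=13, N=13: +13·20° lon, +13·10° lat → SW at lon 80°, lat 40°.
Square 4, 2: +4·2° lon, +2·1° lat → SW at lon 88°, lat 42°.
Subsquare d=3, c=2: +3·0.0833333° lon, +2·0.0416667° lat → SW at lon 88.25°, lat 42.0833°.
Cell spans 0.0833333° lon × 0.0416667° lat. Centre is SW corner plus half of each.
latitude 42.1042, longitude 88.2917.

42.1042, 88.2917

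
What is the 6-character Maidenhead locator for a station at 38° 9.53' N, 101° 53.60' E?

Add 180° to longitude and 90° to latitude: 281.8933, 128.1588.
Field (20°×10°, letters A–R): 281.8933/20 → 14 → O, 128.1588/10 → 12 → M; chars OM.
Square (2°×1°, digits 0–9): 1.8933/2 → 0, 8.1588/1 → 8; chars 08.
Subsquare (5′×2.5′, letters a–x): 1.8933/0.0833333 → 22 → w, 0.1588/0.0416667 → 3 → d; chars wd.

OM08wd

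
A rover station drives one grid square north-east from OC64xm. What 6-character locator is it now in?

OC74an

Longitude subsquare x = 23; +1 → 24, wraps to 0 = a, carry into square.
Longitude square 6; +1 → 7.
Latitude subsquare m = 12; +1 → 13 = n.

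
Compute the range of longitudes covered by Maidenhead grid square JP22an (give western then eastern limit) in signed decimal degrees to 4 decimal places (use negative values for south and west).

4.0000, 4.0833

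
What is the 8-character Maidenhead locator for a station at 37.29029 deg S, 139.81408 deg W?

CF02cr20

Add 180° to longitude and 90° to latitude: 40.18592, 52.70971.
Field: lon ⌊40.18592/20⌋ = 2 → C; lat ⌊52.70971/10⌋ = 5 → F.
Square: lon ⌊0.18592/2⌋ = 0; lat ⌊2.70971/1⌋ = 2.
Subsquare: lon ⌊0.18592/0.0833333⌋ = 2 → c; lat ⌊0.70971/0.0416667⌋ = 17 → r.
Extended square: lon ⌊0.01925/0.00833333⌋ = 2; lat ⌊0.00138/0.00416667⌋ = 0.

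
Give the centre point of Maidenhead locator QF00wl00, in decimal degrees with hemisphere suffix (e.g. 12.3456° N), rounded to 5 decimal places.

Field Q=16, F=5: +16·20° lon, +5·10° lat → SW at lon 140°, lat -40°.
Square 0, 0: +0·2° lon, +0·1° lat → SW at lon 140°, lat -40°.
Subsquare w=22, l=11: +22·0.0833333° lon, +11·0.0416667° lat → SW at lon 141.833°, lat -39.5417°.
Extended square 0, 0: +0·0.00833333° lon, +0·0.00416667° lat → SW at lon 141.833°, lat -39.5417°.
Cell spans 0.00833333° lon × 0.00416667° lat. Centre is SW corner plus half of each.
latitude 39.53958° S, longitude 141.83750° E.

39.53958° S, 141.83750° E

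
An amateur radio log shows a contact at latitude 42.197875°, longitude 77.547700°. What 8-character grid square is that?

MN82se57

Add 180° to longitude and 90° to latitude: 257.54770, 132.19788.
Field: 257.54770/20 → 12 → M, 132.19788/10 → 13 → N; chars MN.
Square: 17.54770/2 → 8, 2.19788/1 → 2; chars 82.
Subsquare: 1.54770/0.0833333 → 18 → s, 0.19788/0.0416667 → 4 → e; chars se.
Extended square: 0.04770/0.00833333 → 5, 0.03121/0.00416667 → 7; chars 57.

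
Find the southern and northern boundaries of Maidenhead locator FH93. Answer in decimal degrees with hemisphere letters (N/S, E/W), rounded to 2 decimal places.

17.00° S, 16.00° S

Field F=5, H=7: +5·20° lon, +7·10° lat → SW at lon -80°, lat -20°.
Square 9, 3: +9·2° lon, +3·1° lat → SW at lon -62°, lat -17°.
Cell spans 2° lon × 1° lat.
south 17.00° S, north 16.00° S.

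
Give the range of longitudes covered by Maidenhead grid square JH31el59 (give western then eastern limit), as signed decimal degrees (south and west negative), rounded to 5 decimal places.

Field J=9, H=7: +9·20° lon, +7·10° lat → SW at lon 0°, lat -20°.
Square 3, 1: +3·2° lon, +1·1° lat → SW at lon 6°, lat -19°.
Subsquare e=4, l=11: +4·0.0833333° lon, +11·0.0416667° lat → SW at lon 6.33333°, lat -18.5417°.
Extended square 5, 9: +5·0.00833333° lon, +9·0.00416667° lat → SW at lon 6.375°, lat -18.5042°.
Cell spans 0.00833333° lon × 0.00416667° lat.
west 6.37500, east 6.38333.

6.37500, 6.38333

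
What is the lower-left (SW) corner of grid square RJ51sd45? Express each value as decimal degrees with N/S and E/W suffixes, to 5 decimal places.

Field R=17, J=9: +17·20° lon, +9·10° lat → SW at lon 160°, lat 0°.
Square 5, 1: +5·2° lon, +1·1° lat → SW at lon 170°, lat 1°.
Subsquare s=18, d=3: +18·0.0833333° lon, +3·0.0416667° lat → SW at lon 171.5°, lat 1.125°.
Extended square 4, 5: +4·0.00833333° lon, +5·0.00416667° lat → SW at lon 171.533°, lat 1.14583°.
latitude 1.14583° N, longitude 171.53333° E.

1.14583° N, 171.53333° E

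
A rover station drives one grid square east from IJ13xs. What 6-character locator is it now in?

IJ23as

Longitude subsquare x = 23; +1 → 24, wraps to 0 = a, carry into square.
Longitude square 1; +1 → 2.
The latitude characters are unchanged.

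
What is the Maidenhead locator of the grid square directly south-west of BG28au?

BG18xt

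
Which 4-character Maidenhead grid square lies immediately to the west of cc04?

BC94

Longitude square 0; −1 → -1, wraps to 9, carry into field.
Longitude field C = 2; −1 → 1 = B.
The latitude characters are unchanged.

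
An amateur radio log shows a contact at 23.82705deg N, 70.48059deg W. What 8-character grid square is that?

Add 180° to longitude and 90° to latitude: 109.51941, 113.82705.
Field (20°×10°, letters A–R): lon ⌊109.51941/20⌋ = 5 → F; lat ⌊113.82705/10⌋ = 11 → L.
Square (2°×1°, digits 0–9): lon ⌊9.51941/2⌋ = 4; lat ⌊3.82705/1⌋ = 3.
Subsquare (5′×2.5′, letters a–x): lon ⌊1.51941/0.0833333⌋ = 18 → s; lat ⌊0.82705/0.0416667⌋ = 19 → t.
Extended square (30″×15″, digits 0–9): lon ⌊0.01941/0.00833333⌋ = 2; lat ⌊0.03538/0.00416667⌋ = 8.

FL43st28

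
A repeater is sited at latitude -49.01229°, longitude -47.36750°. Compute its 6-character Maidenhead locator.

GE60hx

Offset from 180°W / 90°S: lon 132.6325°, lat 40.9877°.
Field: lon ⌊132.6325/20⌋ = 6 → G; lat ⌊40.9877/10⌋ = 4 → E.
Square: lon ⌊12.6325/2⌋ = 6; lat ⌊0.9877/1⌋ = 0.
Subsquare: lon ⌊0.6325/0.0833333⌋ = 7 → h; lat ⌊0.9877/0.0416667⌋ = 23 → x.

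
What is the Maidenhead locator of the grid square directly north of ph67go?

PH67gp

Latitude subsquare o = 14; +1 → 15 = p.
The longitude characters are unchanged.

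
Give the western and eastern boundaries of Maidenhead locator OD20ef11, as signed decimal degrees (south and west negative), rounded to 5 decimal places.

104.34167, 104.35000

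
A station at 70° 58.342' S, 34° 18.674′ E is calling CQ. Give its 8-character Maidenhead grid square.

Shift to the Maidenhead origin (180°W, 90°S): lon 214.31123, lat 19.02763.
Field: 214.31123/20 → 10 → K, 19.02763/10 → 1 → B; chars KB.
Square: 14.31123/2 → 7, 9.02763/1 → 9; chars 79.
Subsquare: 0.31123/0.0833333 → 3 → d, 0.02763/0.0416667 → 0 → a; chars da.
Extended square: 0.06123/0.00833333 → 7, 0.02763/0.00416667 → 6; chars 76.

KB79da76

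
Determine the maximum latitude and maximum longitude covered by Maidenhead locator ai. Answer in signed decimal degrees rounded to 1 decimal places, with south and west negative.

Field A=0, I=8: +0·20° lon, +8·10° lat → SW at lon -180°, lat -10°.
Cell spans 20° lon × 10° lat. NE corner is SW corner plus one full cell.
latitude 0.0, longitude -160.0.

0.0, -160.0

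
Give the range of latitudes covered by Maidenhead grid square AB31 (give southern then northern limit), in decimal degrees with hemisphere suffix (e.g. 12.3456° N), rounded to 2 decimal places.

Field A=0, B=1: +0·20° lon, +1·10° lat → SW at lon -180°, lat -80°.
Square 3, 1: +3·2° lon, +1·1° lat → SW at lon -174°, lat -79°.
Cell spans 2° lon × 1° lat.
south 79.00° S, north 78.00° S.

79.00° S, 78.00° S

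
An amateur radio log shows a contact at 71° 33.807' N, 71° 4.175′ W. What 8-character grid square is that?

Add 180° to longitude and 90° to latitude: 108.93042, 161.56345.
Field: lon ⌊108.93042/20⌋ = 5 → F; lat ⌊161.56345/10⌋ = 16 → Q.
Square: lon ⌊8.93042/2⌋ = 4; lat ⌊1.56345/1⌋ = 1.
Subsquare: lon ⌊0.93042/0.0833333⌋ = 11 → l; lat ⌊0.56345/0.0416667⌋ = 13 → n.
Extended square: lon ⌊0.01375/0.00833333⌋ = 1; lat ⌊0.02178/0.00416667⌋ = 5.

FQ41ln15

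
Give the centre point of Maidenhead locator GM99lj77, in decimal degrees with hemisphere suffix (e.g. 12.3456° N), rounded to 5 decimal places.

Field G=6, M=12: +6·20° lon, +12·10° lat → SW at lon -60°, lat 30°.
Square 9, 9: +9·2° lon, +9·1° lat → SW at lon -42°, lat 39°.
Subsquare l=11, j=9: +11·0.0833333° lon, +9·0.0416667° lat → SW at lon -41.0833°, lat 39.375°.
Extended square 7, 7: +7·0.00833333° lon, +7·0.00416667° lat → SW at lon -41.025°, lat 39.4042°.
Cell spans 0.00833333° lon × 0.00416667° lat. Centre is SW corner plus half of each.
latitude 39.40625° N, longitude 41.02083° W.

39.40625° N, 41.02083° W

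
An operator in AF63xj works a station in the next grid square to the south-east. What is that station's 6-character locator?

AF73ai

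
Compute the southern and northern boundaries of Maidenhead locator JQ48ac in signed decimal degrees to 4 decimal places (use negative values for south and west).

78.0833, 78.1250

Field J=9, Q=16: +9·20° lon, +16·10° lat → SW at lon 0°, lat 70°.
Square 4, 8: +4·2° lon, +8·1° lat → SW at lon 8°, lat 78°.
Subsquare a=0, c=2: +0·0.0833333° lon, +2·0.0416667° lat → SW at lon 8°, lat 78.0833°.
Cell spans 0.0833333° lon × 0.0416667° lat.
south 78.0833, north 78.1250.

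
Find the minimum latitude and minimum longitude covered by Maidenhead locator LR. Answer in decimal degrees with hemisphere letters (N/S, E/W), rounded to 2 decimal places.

80.00° N, 40.00° E

Field L=11, R=17: +11·20° lon, +17·10° lat → SW at lon 40°, lat 80°.
latitude 80.00° N, longitude 40.00° E.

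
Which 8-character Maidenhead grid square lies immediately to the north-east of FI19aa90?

FI19ba01

Longitude extended square 9; +1 → 10, wraps to 0, carry into subsquare.
Longitude subsquare a = 0; +1 → 1 = b.
Latitude extended square 0; +1 → 1.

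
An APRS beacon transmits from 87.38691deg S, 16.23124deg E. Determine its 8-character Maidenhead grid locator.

JA82co77

Offset from 180°W / 90°S: lon 196.23124°, lat 2.61309°.
Field: lon ⌊196.23124/20⌋ = 9 → J; lat ⌊2.61309/10⌋ = 0 → A.
Square: lon ⌊16.23124/2⌋ = 8; lat ⌊2.61309/1⌋ = 2.
Subsquare: lon ⌊0.23124/0.0833333⌋ = 2 → c; lat ⌊0.61309/0.0416667⌋ = 14 → o.
Extended square: lon ⌊0.06457/0.00833333⌋ = 7; lat ⌊0.02976/0.00416667⌋ = 7.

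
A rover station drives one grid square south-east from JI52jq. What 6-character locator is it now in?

JI52kp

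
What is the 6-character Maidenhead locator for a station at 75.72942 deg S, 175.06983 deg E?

RB74mg

Offset from 180°W / 90°S: lon 355.0698°, lat 14.2706°.
Field: 355.0698/20 → 17 → R, 14.2706/10 → 1 → B; chars RB.
Square: 15.0698/2 → 7, 4.2706/1 → 4; chars 74.
Subsquare: 1.0698/0.0833333 → 12 → m, 0.2706/0.0416667 → 6 → g; chars mg.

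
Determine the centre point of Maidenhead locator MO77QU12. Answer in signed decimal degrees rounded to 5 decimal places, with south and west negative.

Field M=12, O=14: +12·20° lon, +14·10° lat → SW at lon 60°, lat 50°.
Square 7, 7: +7·2° lon, +7·1° lat → SW at lon 74°, lat 57°.
Subsquare q=16, u=20: +16·0.0833333° lon, +20·0.0416667° lat → SW at lon 75.3333°, lat 57.8333°.
Extended square 1, 2: +1·0.00833333° lon, +2·0.00416667° lat → SW at lon 75.3417°, lat 57.8417°.
Cell spans 0.00833333° lon × 0.00416667° lat. Centre is SW corner plus half of each.
latitude 57.84375, longitude 75.34583.

57.84375, 75.34583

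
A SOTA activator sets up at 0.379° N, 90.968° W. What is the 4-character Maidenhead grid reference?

Offset from 180°W / 90°S: lon 89.03°, lat 90.38°.
Field: 89.03/20 → 4 → E, 90.38/10 → 9 → J; chars EJ.
Square: 9.03/2 → 4, 0.38/1 → 0; chars 40.

EJ40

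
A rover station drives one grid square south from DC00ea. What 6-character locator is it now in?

DB09ex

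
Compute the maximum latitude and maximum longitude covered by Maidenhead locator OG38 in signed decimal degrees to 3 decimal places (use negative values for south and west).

-21.000, 108.000

Field O=14, G=6: +14·20° lon, +6·10° lat → SW at lon 100°, lat -30°.
Square 3, 8: +3·2° lon, +8·1° lat → SW at lon 106°, lat -22°.
Cell spans 2° lon × 1° lat. NE corner is SW corner plus one full cell.
latitude -21.000, longitude 108.000.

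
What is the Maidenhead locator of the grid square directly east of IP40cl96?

Longitude extended square 9; +1 → 10, wraps to 0, carry into subsquare.
Longitude subsquare c = 2; +1 → 3 = d.
The latitude characters are unchanged.

IP40dl06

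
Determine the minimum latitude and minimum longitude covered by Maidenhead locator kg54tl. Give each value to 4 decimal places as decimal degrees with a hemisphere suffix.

25.5417° S, 31.5833° E

Field K=10, G=6: +10·20° lon, +6·10° lat → SW at lon 20°, lat -30°.
Square 5, 4: +5·2° lon, +4·1° lat → SW at lon 30°, lat -26°.
Subsquare t=19, l=11: +19·0.0833333° lon, +11·0.0416667° lat → SW at lon 31.5833°, lat -25.5417°.
latitude 25.5417° S, longitude 31.5833° E.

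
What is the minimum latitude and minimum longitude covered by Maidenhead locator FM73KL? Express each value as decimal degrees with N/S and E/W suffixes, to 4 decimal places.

33.4583° N, 65.1667° W

Field F=5, M=12: +5·20° lon, +12·10° lat → SW at lon -80°, lat 30°.
Square 7, 3: +7·2° lon, +3·1° lat → SW at lon -66°, lat 33°.
Subsquare k=10, l=11: +10·0.0833333° lon, +11·0.0416667° lat → SW at lon -65.1667°, lat 33.4583°.
latitude 33.4583° N, longitude 65.1667° W.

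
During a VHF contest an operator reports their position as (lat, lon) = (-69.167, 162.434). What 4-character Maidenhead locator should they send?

RC10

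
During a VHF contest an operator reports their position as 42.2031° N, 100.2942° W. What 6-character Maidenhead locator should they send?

Offset from 180°W / 90°S: lon 79.7058°, lat 132.2031°.
Field: 79.7058/20 → 3 → D, 132.2031/10 → 13 → N; chars DN.
Square: 19.7058/2 → 9, 2.2031/1 → 2; chars 92.
Subsquare: 1.7058/0.0833333 → 20 → u, 0.2031/0.0416667 → 4 → e; chars ue.

DN92ue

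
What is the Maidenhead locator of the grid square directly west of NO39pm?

NO39om

Longitude subsquare p = 15; −1 → 14 = o.
The latitude characters are unchanged.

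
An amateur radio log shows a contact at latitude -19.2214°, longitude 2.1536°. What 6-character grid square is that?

JH10bs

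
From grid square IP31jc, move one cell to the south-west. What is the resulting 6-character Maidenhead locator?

IP31ib

Longitude subsquare j = 9; −1 → 8 = i.
Latitude subsquare c = 2; −1 → 1 = b.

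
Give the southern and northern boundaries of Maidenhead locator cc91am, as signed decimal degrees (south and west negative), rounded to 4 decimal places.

Field C=2, C=2: +2·20° lon, +2·10° lat → SW at lon -140°, lat -70°.
Square 9, 1: +9·2° lon, +1·1° lat → SW at lon -122°, lat -69°.
Subsquare a=0, m=12: +0·0.0833333° lon, +12·0.0416667° lat → SW at lon -122°, lat -68.5°.
Cell spans 0.0833333° lon × 0.0416667° lat.
south -68.5000, north -68.4583.

-68.5000, -68.4583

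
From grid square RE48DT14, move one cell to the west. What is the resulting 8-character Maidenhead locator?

RE48dt04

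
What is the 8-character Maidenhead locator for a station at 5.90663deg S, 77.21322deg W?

Offset from 180°W / 90°S: lon 102.78678°, lat 84.09337°.
Field: 102.78678/20 → 5 → F, 84.09337/10 → 8 → I; chars FI.
Square: 2.78678/2 → 1, 4.09337/1 → 4; chars 14.
Subsquare: 0.78678/0.0833333 → 9 → j, 0.09337/0.0416667 → 2 → c; chars jc.
Extended square: 0.03678/0.00833333 → 4, 0.01004/0.00416667 → 2; chars 42.

FI14jc42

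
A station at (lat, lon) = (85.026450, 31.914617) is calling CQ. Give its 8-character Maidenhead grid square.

Offset from 180°W / 90°S: lon 211.91462°, lat 175.02645°.
Field: 211.91462/20 → 10 → K, 175.02645/10 → 17 → R; chars KR.
Square: 11.91462/2 → 5, 5.02645/1 → 5; chars 55.
Subsquare: 1.91462/0.0833333 → 22 → w, 0.02645/0.0416667 → 0 → a; chars wa.
Extended square: 0.08128/0.00833333 → 9, 0.02645/0.00416667 → 6; chars 96.

KR55wa96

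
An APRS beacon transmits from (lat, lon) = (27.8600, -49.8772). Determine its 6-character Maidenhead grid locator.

GL57bu

Shift to the Maidenhead origin (180°W, 90°S): lon 130.1228, lat 117.8600.
Field: 130.1228/20 → 6 → G, 117.8600/10 → 11 → L; chars GL.
Square: 10.1228/2 → 5, 7.8600/1 → 7; chars 57.
Subsquare: 0.1228/0.0833333 → 1 → b, 0.8600/0.0416667 → 20 → u; chars bu.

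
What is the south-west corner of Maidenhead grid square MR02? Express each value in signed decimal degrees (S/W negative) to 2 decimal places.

Field M=12, R=17: +12·20° lon, +17·10° lat → SW at lon 60°, lat 80°.
Square 0, 2: +0·2° lon, +2·1° lat → SW at lon 60°, lat 82°.
latitude 82.00, longitude 60.00.

82.00, 60.00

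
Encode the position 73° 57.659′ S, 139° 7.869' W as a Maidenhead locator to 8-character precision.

CB06ka49

Add 180° to longitude and 90° to latitude: 40.86885, 16.03902.
Field: 40.86885/20 → 2 → C, 16.03902/10 → 1 → B; chars CB.
Square: 0.86885/2 → 0, 6.03902/1 → 6; chars 06.
Subsquare: 0.86885/0.0833333 → 10 → k, 0.03902/0.0416667 → 0 → a; chars ka.
Extended square: 0.03552/0.00833333 → 4, 0.03902/0.00416667 → 9; chars 49.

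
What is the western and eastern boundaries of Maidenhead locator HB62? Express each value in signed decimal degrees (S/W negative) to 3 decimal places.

Field H=7, B=1: +7·20° lon, +1·10° lat → SW at lon -40°, lat -80°.
Square 6, 2: +6·2° lon, +2·1° lat → SW at lon -28°, lat -78°.
Cell spans 2° lon × 1° lat.
west -28.000, east -26.000.

-28.000, -26.000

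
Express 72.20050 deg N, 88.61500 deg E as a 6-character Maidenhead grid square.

NQ42he

Offset from 180°W / 90°S: lon 268.6150°, lat 162.2005°.
Field: lon ⌊268.6150/20⌋ = 13 → N; lat ⌊162.2005/10⌋ = 16 → Q.
Square: lon ⌊8.6150/2⌋ = 4; lat ⌊2.2005/1⌋ = 2.
Subsquare: lon ⌊0.6150/0.0833333⌋ = 7 → h; lat ⌊0.2005/0.0416667⌋ = 4 → e.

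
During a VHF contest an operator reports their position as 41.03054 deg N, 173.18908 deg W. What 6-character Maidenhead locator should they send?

Offset from 180°W / 90°S: lon 6.8109°, lat 131.0305°.
Field: lon ⌊6.8109/20⌋ = 0 → A; lat ⌊131.0305/10⌋ = 13 → N.
Square: lon ⌊6.8109/2⌋ = 3; lat ⌊1.0305/1⌋ = 1.
Subsquare: lon ⌊0.8109/0.0833333⌋ = 9 → j; lat ⌊0.0305/0.0416667⌋ = 0 → a.

AN31ja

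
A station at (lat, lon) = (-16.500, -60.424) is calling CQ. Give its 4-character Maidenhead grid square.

FH93

Add 180° to longitude and 90° to latitude: 119.58, 73.50.
Field: 119.58/20 → 5 → F, 73.50/10 → 7 → H; chars FH.
Square: 19.58/2 → 9, 3.50/1 → 3; chars 93.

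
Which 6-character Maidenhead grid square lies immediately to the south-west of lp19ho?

Longitude subsquare h = 7; −1 → 6 = g.
Latitude subsquare o = 14; −1 → 13 = n.

LP19gn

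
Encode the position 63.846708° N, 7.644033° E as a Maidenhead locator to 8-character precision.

JP33tu73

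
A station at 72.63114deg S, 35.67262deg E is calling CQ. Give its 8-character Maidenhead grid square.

Offset from 180°W / 90°S: lon 215.67262°, lat 17.36886°.
Field: 215.67262/20 → 10 → K, 17.36886/10 → 1 → B; chars KB.
Square: 15.67262/2 → 7, 7.36886/1 → 7; chars 77.
Subsquare: 1.67262/0.0833333 → 20 → u, 0.36886/0.0416667 → 8 → i; chars ui.
Extended square: 0.00595/0.00833333 → 0, 0.03553/0.00416667 → 8; chars 08.

KB77ui08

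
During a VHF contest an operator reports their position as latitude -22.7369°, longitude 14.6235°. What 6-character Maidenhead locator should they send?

JG77hg

Add 180° to longitude and 90° to latitude: 194.6235, 67.2631.
Field (20°×10°, letters A–R): 194.6235/20 → 9 → J, 67.2631/10 → 6 → G; chars JG.
Square (2°×1°, digits 0–9): 14.6235/2 → 7, 7.2631/1 → 7; chars 77.
Subsquare (5′×2.5′, letters a–x): 0.6235/0.0833333 → 7 → h, 0.2631/0.0416667 → 6 → g; chars hg.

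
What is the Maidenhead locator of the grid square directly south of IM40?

Latitude square 0; −1 → -1, wraps to 9, carry into field.
Latitude field M = 12; −1 → 11 = L.
The longitude characters are unchanged.

IL49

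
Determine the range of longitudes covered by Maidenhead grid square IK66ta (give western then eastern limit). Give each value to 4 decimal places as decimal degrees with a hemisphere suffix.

6.4167° W, 6.3333° W

Field I=8, K=10: +8·20° lon, +10·10° lat → SW at lon -20°, lat 10°.
Square 6, 6: +6·2° lon, +6·1° lat → SW at lon -8°, lat 16°.
Subsquare t=19, a=0: +19·0.0833333° lon, +0·0.0416667° lat → SW at lon -6.41667°, lat 16°.
Cell spans 0.0833333° lon × 0.0416667° lat.
west 6.4167° W, east 6.3333° W.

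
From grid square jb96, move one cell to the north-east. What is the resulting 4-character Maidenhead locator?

Longitude square 9; +1 → 10, wraps to 0, carry into field.
Longitude field J = 9; +1 → 10 = K.
Latitude square 6; +1 → 7.

KB07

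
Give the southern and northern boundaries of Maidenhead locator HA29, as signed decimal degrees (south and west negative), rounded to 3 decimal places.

-81.000, -80.000

Field H=7, A=0: +7·20° lon, +0·10° lat → SW at lon -40°, lat -90°.
Square 2, 9: +2·2° lon, +9·1° lat → SW at lon -36°, lat -81°.
Cell spans 2° lon × 1° lat.
south -81.000, north -80.000.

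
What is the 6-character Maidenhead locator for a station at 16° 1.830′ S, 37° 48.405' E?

KH83vx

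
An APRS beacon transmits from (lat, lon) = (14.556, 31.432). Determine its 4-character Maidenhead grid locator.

KK54

Shift to the Maidenhead origin (180°W, 90°S): lon 211.43, lat 104.56.
Field: lon ⌊211.43/20⌋ = 10 → K; lat ⌊104.56/10⌋ = 10 → K.
Square: lon ⌊11.43/2⌋ = 5; lat ⌊4.56/1⌋ = 4.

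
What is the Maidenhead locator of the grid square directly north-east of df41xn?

Longitude subsquare x = 23; +1 → 24, wraps to 0 = a, carry into square.
Longitude square 4; +1 → 5.
Latitude subsquare n = 13; +1 → 14 = o.

DF51ao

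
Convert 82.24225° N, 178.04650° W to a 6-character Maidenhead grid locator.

AR02xf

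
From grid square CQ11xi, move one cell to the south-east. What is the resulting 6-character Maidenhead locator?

Longitude subsquare x = 23; +1 → 24, wraps to 0 = a, carry into square.
Longitude square 1; +1 → 2.
Latitude subsquare i = 8; −1 → 7 = h.

CQ21ah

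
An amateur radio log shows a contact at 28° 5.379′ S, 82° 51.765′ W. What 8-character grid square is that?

Offset from 180°W / 90°S: lon 97.13725°, lat 61.91035°.
Field: 97.13725/20 → 4 → E, 61.91035/10 → 6 → G; chars EG.
Square: 17.13725/2 → 8, 1.91035/1 → 1; chars 81.
Subsquare: 1.13725/0.0833333 → 13 → n, 0.91035/0.0416667 → 21 → v; chars nv.
Extended square: 0.05392/0.00833333 → 6, 0.03535/0.00416667 → 8; chars 68.

EG81nv68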